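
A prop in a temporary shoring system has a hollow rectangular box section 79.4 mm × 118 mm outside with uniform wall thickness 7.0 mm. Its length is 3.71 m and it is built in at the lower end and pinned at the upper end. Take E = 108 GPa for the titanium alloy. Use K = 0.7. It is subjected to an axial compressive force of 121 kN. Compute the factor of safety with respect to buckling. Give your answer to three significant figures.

n ≈ 3.26

Inner dimensions: h_i = 118 − 2×7.0 = 104.0 mm, b_i = 79.4 − 2×7.0 = 65.40 mm
Weak-axis I_min = (h_o·b_o³ − h_i·b_i³)/12 with b_o = 79.4, b_i = 65.40 mm (shorter outer/inner sides).
I_min = (118×79.4³ − 104.0×65.40³)/12 = 2.498×10^6 mm⁴
I = 2.498×10^6 mm⁴ = 2.498×10^-6 m⁴
Effective length L_e = K·L = 0.7 × 3.71 = 2.597 m
P_cr = π²EI / L_e² = π² × 108×10⁹ × 2.498×10^-6 / 2.597² = 3.948×10^5 N
Factor of safety n = P_cr / P = 394.79 / 121 = 3.26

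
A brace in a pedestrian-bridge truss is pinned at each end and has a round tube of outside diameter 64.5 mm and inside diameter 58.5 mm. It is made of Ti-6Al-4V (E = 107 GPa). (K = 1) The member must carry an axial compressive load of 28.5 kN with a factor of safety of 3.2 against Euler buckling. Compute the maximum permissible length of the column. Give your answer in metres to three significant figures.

d_o = 64.5 mm, d_i = 58.5 mm
I = π(d_o⁴ − d_i⁴)/64 = π(64.5⁴ − 58.50⁴)/64 = 2.747×10^5 mm⁴
I = 2.747×10^-7 m⁴
Required critical load P_cr = n·P = 3.2 × 28.5 = 91.20 kN = 9.120×10^4 N
From P_cr = π²EI/(K·L)²:  L = (1/K)·√(π²EI/P_cr) = (1/1)·√(π²×1.07×10^11×2.747×10^-7/9.120×10^4)
L = 1.78 m

L_max ≈ 1.78 m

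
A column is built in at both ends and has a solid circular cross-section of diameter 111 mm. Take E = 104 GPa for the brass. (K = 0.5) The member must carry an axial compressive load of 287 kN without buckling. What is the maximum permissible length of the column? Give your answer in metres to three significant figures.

L_max ≈ 10.3 m

I = πd⁴/64 = π×111⁴/64 = 7.452×10^6 mm⁴
I = 7.452×10^-6 m⁴
At the buckling limit P_cr = P = 2.870×10^5 N
From P_cr = π²EI/(K·L)²:  L = (1/K)·√(π²EI/P_cr) = (1/0.5)·√(π²×1.04×10^11×7.452×10^-6/2.870×10^5)
L = 10.3 m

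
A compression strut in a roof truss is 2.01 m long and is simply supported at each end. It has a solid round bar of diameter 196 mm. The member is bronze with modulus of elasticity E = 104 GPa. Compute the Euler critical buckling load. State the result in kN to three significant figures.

I = πd⁴/64 = π×196⁴/64 = 7.244×10^7 mm⁴
I = 7.244×10^7 mm⁴ = 7.244×10^-5 m⁴
Effective length L_e = K·L = 1 × 2.01 = 2.010 m
P_cr = π²EI / L_e² = π² × 104×10⁹ × 7.244×10^-5 / 2.010² = 1.840×10^7 N

P_cr ≈ 18400 kN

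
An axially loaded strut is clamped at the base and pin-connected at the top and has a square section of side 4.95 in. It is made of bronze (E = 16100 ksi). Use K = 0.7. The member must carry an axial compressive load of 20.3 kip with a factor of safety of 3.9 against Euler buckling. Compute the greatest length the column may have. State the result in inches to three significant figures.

L_max ≈ 453 in

I = a⁴/12 = 4.95⁴/12 = 50.03 in⁴
Required critical load P_cr = n·P = 3.9 × 20.3 = 79.17 kip = 7.917×10^4 lb
From P_cr = π²EI/(K·L)²:  L = (1/K)·√(π²EI/P_cr) = (1/0.7)·√(π²×1.61×10^7×50.03/7.917×10^4)
L = 453 in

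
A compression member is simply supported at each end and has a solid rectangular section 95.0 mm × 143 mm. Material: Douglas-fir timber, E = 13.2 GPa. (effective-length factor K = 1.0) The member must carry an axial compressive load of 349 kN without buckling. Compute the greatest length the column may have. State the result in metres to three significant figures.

Buckling occurs about the weak axis: I_min = h·b³/12 with b = 95.0 mm (the shorter side).
I_min = 143×95.0³/12 = 1.022×10^7 mm⁴
I = 1.022×10^-5 m⁴
At the buckling limit P_cr = P = 3.490×10^5 N
From P_cr = π²EI/(K·L)²:  L = (1/K)·√(π²EI/P_cr) = (1/1)·√(π²×1.32×10^10×1.022×10^-5/3.490×10^5)
L = 1.95 m

L_max ≈ 1.95 m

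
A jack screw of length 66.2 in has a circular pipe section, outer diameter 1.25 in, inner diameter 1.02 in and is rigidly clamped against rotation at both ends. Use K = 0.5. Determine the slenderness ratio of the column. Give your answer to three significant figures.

d_o = 1.25 in, d_i = 1.02 in
I = π(d_o⁴ − d_i⁴)/64 = π(1.25⁴ − 1.020⁴)/64 = 6.671×10^-2 in⁴
A = 0.4101 in²;  r_min = √(I/A) = √(6.671×10^-2/0.4101) = 0.4033 in
L_e = K·L = 0.5 × 66.2 = 33.10 in
λ = L_e / r_min = 33.100 / 0.4033 = 82.1

λ ≈ 82.1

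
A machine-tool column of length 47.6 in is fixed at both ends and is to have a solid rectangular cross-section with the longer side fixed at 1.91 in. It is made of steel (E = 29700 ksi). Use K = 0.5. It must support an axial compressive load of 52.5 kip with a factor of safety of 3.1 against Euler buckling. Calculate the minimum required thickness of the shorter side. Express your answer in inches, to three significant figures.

Required P_cr = n·P = 3.1 × 52.5 = 162.8 kip
L_e = K·L = 0.5 × 47.6 = 23.80 in
Required I = P_cr·L_e²/(π²E) = 1.627×10^5 × 23.80² / (π² × 2.97×10^7) = 0.3145 in⁴
Rectangle, weak axis: I_min = h·b³/12 with h = 1.91 in fixed  ⇒  b = (12I/h)^(1/3) = 1.25 in

b ≈ 1.25 in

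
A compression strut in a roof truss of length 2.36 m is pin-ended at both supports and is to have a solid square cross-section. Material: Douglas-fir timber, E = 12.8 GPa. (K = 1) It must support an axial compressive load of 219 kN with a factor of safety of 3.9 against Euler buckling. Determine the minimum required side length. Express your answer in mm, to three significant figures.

a ≈ 146 mm

Required P_cr = n·P = 3.9 × 219 = 854.1 kN
L_e = K·L = 1 × 2.36 = 2.360 m
Required I = P_cr·L_e²/(π²E) = 8.541×10^5 × 2.360² / (π² × 1.28×10^10) = 3.766×10^-5 m⁴
I_req = 3.766×10^7 mm⁴
Solid square: I = a⁴/12  ⇒  a = (12I)^(1/4) = (12×3.766×10^7)^(1/4) = 146 mm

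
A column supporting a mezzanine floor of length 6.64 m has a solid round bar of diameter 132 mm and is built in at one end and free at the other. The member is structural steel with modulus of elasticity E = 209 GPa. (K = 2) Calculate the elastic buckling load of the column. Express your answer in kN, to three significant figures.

I = πd⁴/64 = π×132⁴/64 = 1.490×10^7 mm⁴
I = 1.490×10^7 mm⁴ = 1.490×10^-5 m⁴
Effective length L_e = K·L = 2 × 6.64 = 13.28 m
P_cr = π²EI / L_e² = π² × 209×10⁹ × 1.490×10^-5 / 13.28² = 1.743×10^5 N

P_cr ≈ 174 kN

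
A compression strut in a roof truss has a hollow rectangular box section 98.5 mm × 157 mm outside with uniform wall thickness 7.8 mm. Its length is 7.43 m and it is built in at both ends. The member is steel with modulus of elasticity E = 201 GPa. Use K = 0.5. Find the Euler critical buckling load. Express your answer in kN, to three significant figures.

P_cr ≈ 832 kN

Inner dimensions: h_i = 157 − 2×7.8 = 141.4 mm, b_i = 98.5 − 2×7.8 = 82.90 mm
Weak-axis I_min = (h_o·b_o³ − h_i·b_i³)/12 with b_o = 98.5, b_i = 82.90 mm (shorter outer/inner sides).
I_min = (157×98.5³ − 141.4×82.90³)/12 = 5.790×10^6 mm⁴
I = 5.790×10^6 mm⁴ = 5.790×10^-6 m⁴
Effective length L_e = K·L = 0.5 × 7.43 = 3.715 m
P_cr = π²EI / L_e² = π² × 201×10⁹ × 5.790×10^-6 / 3.715² = 8.323×10^5 N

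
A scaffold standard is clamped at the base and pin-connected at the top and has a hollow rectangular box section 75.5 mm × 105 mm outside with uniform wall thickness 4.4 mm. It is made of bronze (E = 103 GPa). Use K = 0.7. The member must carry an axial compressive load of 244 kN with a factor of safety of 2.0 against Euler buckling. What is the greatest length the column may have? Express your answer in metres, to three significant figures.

L_max ≈ 2.43 m

Inner dimensions: h_i = 105 − 2×4.4 = 96.20 mm, b_i = 75.5 − 2×4.4 = 66.70 mm
Weak-axis I_min = (h_o·b_o³ − h_i·b_i³)/12 with b_o = 75.5, b_i = 66.70 mm (shorter outer/inner sides).
I_min = (105×75.5³ − 96.20×66.70³)/12 = 1.387×10^6 mm⁴
I = 1.387×10^-6 m⁴
Required critical load P_cr = n·P = 2.0 × 244 = 488.0 kN = 4.880×10^5 N
From P_cr = π²EI/(K·L)²:  L = (1/K)·√(π²EI/P_cr) = (1/0.7)·√(π²×1.03×10^11×1.387×10^-6/4.880×10^5)
L = 2.43 m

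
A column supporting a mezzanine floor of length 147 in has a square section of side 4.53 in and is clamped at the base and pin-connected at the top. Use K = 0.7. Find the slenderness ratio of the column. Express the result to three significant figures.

λ ≈ 78.7

For a square r = a/√12 = 4.53/√12 = 1.308 in
L_e = K·L = 0.7 × 147 = 102.9 in
λ = L_e / r_min = 102.90 / 1.308 = 78.7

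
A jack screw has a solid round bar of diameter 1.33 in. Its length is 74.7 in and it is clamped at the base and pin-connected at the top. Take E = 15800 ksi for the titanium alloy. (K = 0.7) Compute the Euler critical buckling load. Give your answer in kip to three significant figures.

P_cr ≈ 8.76 kip

I = πd⁴/64 = π×1.33⁴/64 = 0.1536 in⁴
Effective length L_e = K·L = 0.7 × 74.7 = 52.29 in
P_cr = π²EI / L_e² = π² × 15800×10³ × 0.1536 / 52.29² = 8.760×10^3 lb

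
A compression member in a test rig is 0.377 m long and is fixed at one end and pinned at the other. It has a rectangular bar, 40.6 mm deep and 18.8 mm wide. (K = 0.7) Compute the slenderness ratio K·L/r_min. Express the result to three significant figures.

λ ≈ 48.6

Buckling occurs about the weak axis: I_min = h·b³/12 with b = 18.8 mm (the shorter side).
I_min = 40.6×18.8³/12 = 2.248×10^4 mm⁴
A = 763.3 mm²;  r_min = √(I/A) = √(2.248×10^4/763.3) = 5.427 mm
L_e = K·L = 0.7 × 0.377 m = 0.2639 m = 263.90 mm
λ = L_e / r_min = 263.90 / 5.427 = 48.6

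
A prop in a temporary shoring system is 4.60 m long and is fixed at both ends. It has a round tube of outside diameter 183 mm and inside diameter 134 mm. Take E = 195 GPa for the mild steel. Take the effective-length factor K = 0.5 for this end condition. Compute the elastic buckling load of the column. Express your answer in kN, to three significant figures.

P_cr ≈ 14300 kN

d_o = 183 mm, d_i = 134 mm
I = π(d_o⁴ − d_i⁴)/64 = π(183⁴ − 134.0⁴)/64 = 3.923×10^7 mm⁴
I = 3.923×10^7 mm⁴ = 3.923×10^-5 m⁴
Effective length L_e = K·L = 0.5 × 4.60 = 2.300 m
P_cr = π²EI / L_e² = π² × 195×10⁹ × 3.923×10^-5 / 2.300² = 1.427×10^7 N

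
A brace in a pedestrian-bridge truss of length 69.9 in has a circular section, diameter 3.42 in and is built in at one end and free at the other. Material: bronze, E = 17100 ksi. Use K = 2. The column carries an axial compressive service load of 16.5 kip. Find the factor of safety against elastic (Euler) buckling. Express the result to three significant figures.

I = πd⁴/64 = π×3.42⁴/64 = 6.715 in⁴
Effective length L_e = K·L = 2 × 69.9 = 139.8 in
P_cr = π²EI / L_e² = π² × 17100×10³ × 6.715 / 139.8² = 5.799×10^4 lb
Factor of safety n = P_cr / P = 57.990 / 16.5 = 3.51

n ≈ 3.51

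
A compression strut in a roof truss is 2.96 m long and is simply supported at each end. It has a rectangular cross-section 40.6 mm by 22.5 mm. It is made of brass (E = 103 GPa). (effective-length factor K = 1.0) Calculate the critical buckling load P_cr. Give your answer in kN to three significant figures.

P_cr ≈ 4.47 kN

Buckling occurs about the weak axis: I_min = h·b³/12 with b = 22.5 mm (the shorter side).
I_min = 40.6×22.5³/12 = 3.854×10^4 mm⁴
I = 3.854×10^4 mm⁴ = 3.854×10^-8 m⁴
Effective length L_e = K·L = 1 × 2.96 = 2.960 m
P_cr = π²EI / L_e² = π² × 103×10⁹ × 3.854×10^-8 / 2.960² = 4.471×10^3 N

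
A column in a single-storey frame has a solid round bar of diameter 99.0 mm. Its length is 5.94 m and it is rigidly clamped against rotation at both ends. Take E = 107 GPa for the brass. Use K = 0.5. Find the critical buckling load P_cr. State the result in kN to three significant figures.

P_cr ≈ 565 kN

I = πd⁴/64 = π×99.0⁴/64 = 4.715×10^6 mm⁴
I = 4.715×10^6 mm⁴ = 4.715×10^-6 m⁴
Effective length L_e = K·L = 0.5 × 5.94 = 2.970 m
P_cr = π²EI / L_e² = π² × 107×10⁹ × 4.715×10^-6 / 2.970² = 5.645×10^5 N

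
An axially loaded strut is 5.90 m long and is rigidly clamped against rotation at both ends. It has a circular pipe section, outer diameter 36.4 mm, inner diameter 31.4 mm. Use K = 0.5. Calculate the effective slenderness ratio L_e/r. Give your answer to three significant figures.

λ ≈ 245

d_o = 36.4 mm, d_i = 31.4 mm
I = π(d_o⁴ − d_i⁴)/64 = π(36.4⁴ − 31.40⁴)/64 = 3.846×10^4 mm⁴
A = 266.2 mm²;  r_min = √(I/A) = √(3.846×10^4/266.2) = 12.02 mm
L_e = K·L = 0.5 × 5.90 m = 2.950 m = 2950.0 mm
λ = L_e / r_min = 2950.0 / 12.02 = 245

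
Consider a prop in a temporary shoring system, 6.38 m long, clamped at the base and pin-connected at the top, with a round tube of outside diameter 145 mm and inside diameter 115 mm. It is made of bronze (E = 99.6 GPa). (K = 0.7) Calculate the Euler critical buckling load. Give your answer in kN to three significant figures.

d_o = 145 mm, d_i = 115 mm
I = π(d_o⁴ − d_i⁴)/64 = π(145⁴ − 115.0⁴)/64 = 1.311×10^7 mm⁴
I = 1.311×10^7 mm⁴ = 1.311×10^-5 m⁴
Effective length L_e = K·L = 0.7 × 6.38 = 4.466 m
P_cr = π²EI / L_e² = π² × 99.6×10⁹ × 1.311×10^-5 / 4.466² = 6.463×10^5 N

P_cr ≈ 646 kN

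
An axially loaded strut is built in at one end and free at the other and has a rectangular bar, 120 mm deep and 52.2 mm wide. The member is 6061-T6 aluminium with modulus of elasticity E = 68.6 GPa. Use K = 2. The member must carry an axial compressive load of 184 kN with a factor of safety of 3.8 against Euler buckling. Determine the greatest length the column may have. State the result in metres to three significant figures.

L_max ≈ 0.587 m

Buckling occurs about the weak axis: I_min = h·b³/12 with b = 52.2 mm (the shorter side).
I_min = 120×52.2³/12 = 1.422×10^6 mm⁴
I = 1.422×10^-6 m⁴
Required critical load P_cr = n·P = 3.8 × 184 = 699.2 kN = 6.992×10^5 N
From P_cr = π²EI/(K·L)²:  L = (1/K)·√(π²EI/P_cr) = (1/2)·√(π²×6.86×10^10×1.422×10^-6/6.992×10^5)
L = 0.587 m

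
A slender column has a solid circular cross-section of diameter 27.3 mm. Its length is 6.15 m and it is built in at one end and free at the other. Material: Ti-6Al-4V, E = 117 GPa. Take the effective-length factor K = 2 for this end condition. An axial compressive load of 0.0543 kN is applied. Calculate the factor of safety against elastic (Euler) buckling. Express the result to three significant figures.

I = πd⁴/64 = π×27.3⁴/64 = 2.727×10^4 mm⁴
I = 2.727×10^4 mm⁴ = 2.727×10^-8 m⁴
Effective length L_e = K·L = 2 × 6.15 = 12.30 m
P_cr = π²EI / L_e² = π² × 117×10⁹ × 2.727×10^-8 / 12.30² = 208.1 N
Factor of safety n = P_cr / P = 0.20811 / 0.0543 = 3.83

n ≈ 3.83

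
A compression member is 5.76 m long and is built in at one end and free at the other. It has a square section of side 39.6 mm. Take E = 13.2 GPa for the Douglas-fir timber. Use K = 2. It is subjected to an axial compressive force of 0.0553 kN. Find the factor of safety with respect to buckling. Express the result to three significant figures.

I = a⁴/12 = 39.6⁴/12 = 2.049×10^5 mm⁴
I = 2.049×10^5 mm⁴ = 2.049×10^-7 m⁴
Effective length L_e = K·L = 2 × 5.76 = 11.52 m
P_cr = π²EI / L_e² = π² × 13.2×10⁹ × 2.049×10^-7 / 11.52² = 201.2 N
Factor of safety n = P_cr / P = 0.20117 / 0.0553 = 3.64

n ≈ 3.64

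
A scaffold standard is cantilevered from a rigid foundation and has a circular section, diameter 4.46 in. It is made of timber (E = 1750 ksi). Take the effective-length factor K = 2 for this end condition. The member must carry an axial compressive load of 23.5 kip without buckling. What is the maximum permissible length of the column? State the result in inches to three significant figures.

I = πd⁴/64 = π×4.46⁴/64 = 19.42 in⁴
At the buckling limit P_cr = P = 2.350×10^4 lb
From P_cr = π²EI/(K·L)²:  L = (1/K)·√(π²EI/P_cr) = (1/2)·√(π²×1.75×10^6×19.42/2.350×10^4)
L = 59.7 in

L_max ≈ 59.7 in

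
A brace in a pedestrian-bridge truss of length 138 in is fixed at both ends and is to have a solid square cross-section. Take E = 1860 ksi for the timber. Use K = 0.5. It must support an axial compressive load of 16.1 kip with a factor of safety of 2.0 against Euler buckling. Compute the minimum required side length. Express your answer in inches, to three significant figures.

a ≈ 3.16 in

Required P_cr = n·P = 2.0 × 16.1 = 32.20 kip
L_e = K·L = 0.5 × 138 = 69.00 in
Required I = P_cr·L_e²/(π²E) = 3.220×10^4 × 69.00² / (π² × 1.86×10^6) = 8.351 in⁴
Solid square: I = a⁴/12  ⇒  a = (12I)^(1/4) = (12×8.351)^(1/4) = 3.16 in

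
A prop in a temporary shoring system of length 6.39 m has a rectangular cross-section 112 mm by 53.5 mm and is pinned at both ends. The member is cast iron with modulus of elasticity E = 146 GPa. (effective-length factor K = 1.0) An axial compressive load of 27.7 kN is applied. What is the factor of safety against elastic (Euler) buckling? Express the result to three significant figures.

n ≈ 1.82

Buckling occurs about the weak axis: I_min = h·b³/12 with b = 53.5 mm (the shorter side).
I_min = 112×53.5³/12 = 1.429×10^6 mm⁴
I = 1.429×10^6 mm⁴ = 1.429×10^-6 m⁴
Effective length L_e = K·L = 1 × 6.39 = 6.390 m
P_cr = π²EI / L_e² = π² × 146×10⁹ × 1.429×10^-6 / 6.390² = 5.044×10^4 N
Factor of safety n = P_cr / P = 50.437 / 27.7 = 1.82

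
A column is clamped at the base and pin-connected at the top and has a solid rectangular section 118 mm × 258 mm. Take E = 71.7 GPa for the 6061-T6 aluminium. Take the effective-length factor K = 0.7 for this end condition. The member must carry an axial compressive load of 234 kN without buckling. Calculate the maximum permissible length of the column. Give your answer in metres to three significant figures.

L_max ≈ 14.8 m

Buckling occurs about the weak axis: I_min = h·b³/12 with b = 118 mm (the shorter side).
I_min = 258×118³/12 = 3.533×10^7 mm⁴
I = 3.533×10^-5 m⁴
At the buckling limit P_cr = P = 2.340×10^5 N
From P_cr = π²EI/(K·L)²:  L = (1/K)·√(π²EI/P_cr) = (1/0.7)·√(π²×7.17×10^10×3.533×10^-5/2.340×10^5)
L = 14.8 m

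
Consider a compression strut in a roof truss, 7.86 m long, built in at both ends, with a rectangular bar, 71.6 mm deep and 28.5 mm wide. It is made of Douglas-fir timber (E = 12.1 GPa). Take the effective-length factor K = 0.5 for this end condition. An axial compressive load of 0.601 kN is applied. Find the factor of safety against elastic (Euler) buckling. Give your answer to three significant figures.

n ≈ 1.78

Buckling occurs about the weak axis: I_min = h·b³/12 with b = 28.5 mm (the shorter side).
I_min = 71.6×28.5³/12 = 1.381×10^5 mm⁴
I = 1.381×10^5 mm⁴ = 1.381×10^-7 m⁴
Effective length L_e = K·L = 0.5 × 7.86 = 3.930 m
P_cr = π²EI / L_e² = π² × 12.1×10⁹ × 1.381×10^-7 / 3.930² = 1.068×10^3 N
Factor of safety n = P_cr / P = 1.0680 / 0.601 = 1.78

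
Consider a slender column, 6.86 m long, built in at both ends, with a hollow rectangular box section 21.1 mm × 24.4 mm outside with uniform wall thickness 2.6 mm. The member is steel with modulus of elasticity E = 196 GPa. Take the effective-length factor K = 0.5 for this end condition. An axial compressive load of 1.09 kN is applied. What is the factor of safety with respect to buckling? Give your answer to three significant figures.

Inner dimensions: h_i = 24.4 − 2×2.6 = 19.20 mm, b_i = 21.1 − 2×2.6 = 15.90 mm
Weak-axis I_min = (h_o·b_o³ − h_i·b_i³)/12 with b_o = 21.1, b_i = 15.90 mm (shorter outer/inner sides).
I_min = (24.4×21.1³ − 19.20×15.90³)/12 = 1.267×10^4 mm⁴
I = 1.267×10^4 mm⁴ = 1.267×10^-8 m⁴
Effective length L_e = K·L = 0.5 × 6.86 = 3.430 m
P_cr = π²EI / L_e² = π² × 196×10⁹ × 1.267×10^-8 / 3.430² = 2.083×10^3 N
Factor of safety n = P_cr / P = 2.0832 / 1.09 = 1.91

n ≈ 1.91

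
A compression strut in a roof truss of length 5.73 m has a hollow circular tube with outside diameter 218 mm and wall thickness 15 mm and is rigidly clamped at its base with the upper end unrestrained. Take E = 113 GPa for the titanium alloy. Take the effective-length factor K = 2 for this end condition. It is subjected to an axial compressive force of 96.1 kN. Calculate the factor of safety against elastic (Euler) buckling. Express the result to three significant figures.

Inner diameter d_i = 218 − 2×15 = 188.0 mm
I = π(d_o⁴ − d_i⁴)/64 = π(218⁴ − 188.0⁴)/64 = 4.955×10^7 mm⁴
I = 4.955×10^7 mm⁴ = 4.955×10^-5 m⁴
Effective length L_e = K·L = 2 × 5.73 = 11.46 m
P_cr = π²EI / L_e² = π² × 113×10⁹ × 4.955×10^-5 / 11.46² = 4.207×10^5 N
Factor of safety n = P_cr / P = 420.74 / 96.1 = 4.38

n ≈ 4.38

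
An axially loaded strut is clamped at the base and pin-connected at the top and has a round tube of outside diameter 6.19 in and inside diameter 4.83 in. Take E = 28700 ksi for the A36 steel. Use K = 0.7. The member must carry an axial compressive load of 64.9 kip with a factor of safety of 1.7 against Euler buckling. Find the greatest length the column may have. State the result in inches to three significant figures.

L_max ≈ 487 in

d_o = 6.19 in, d_i = 4.83 in
I = π(d_o⁴ − d_i⁴)/64 = π(6.19⁴ − 4.830⁴)/64 = 45.35 in⁴
Required critical load P_cr = n·P = 1.7 × 64.9 = 110.3 kip = 1.103×10^5 lb
From P_cr = π²EI/(K·L)²:  L = (1/K)·√(π²EI/P_cr) = (1/0.7)·√(π²×2.87×10^7×45.35/1.103×10^5)
L = 487 in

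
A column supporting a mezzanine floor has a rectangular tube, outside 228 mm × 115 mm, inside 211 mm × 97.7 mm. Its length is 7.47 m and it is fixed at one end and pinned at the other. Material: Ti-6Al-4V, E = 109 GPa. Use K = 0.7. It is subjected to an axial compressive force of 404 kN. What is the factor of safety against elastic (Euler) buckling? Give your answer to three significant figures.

n ≈ 1.22

Weak-axis I_min = (h_o·b_o³ − h_i·b_i³)/12 with b_o = 115, b_i = 97.70 mm (shorter outer/inner sides).
I_min = (228×115³ − 211.0×97.70³)/12 = 1.250×10^7 mm⁴
I = 1.250×10^7 mm⁴ = 1.250×10^-5 m⁴
Effective length L_e = K·L = 0.7 × 7.47 = 5.229 m
P_cr = π²EI / L_e² = π² × 109×10⁹ × 1.250×10^-5 / 5.229² = 4.918×10^5 N
Factor of safety n = P_cr / P = 491.77 / 404 = 1.22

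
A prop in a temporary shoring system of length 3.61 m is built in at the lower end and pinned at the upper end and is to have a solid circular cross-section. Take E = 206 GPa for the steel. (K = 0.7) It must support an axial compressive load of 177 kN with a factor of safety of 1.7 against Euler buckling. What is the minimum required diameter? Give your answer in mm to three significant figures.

d ≈ 66.2 mm

Required P_cr = n·P = 1.7 × 177 = 300.9 kN
L_e = K·L = 0.7 × 3.61 = 2.527 m
Required I = P_cr·L_e²/(π²E) = 3.009×10^5 × 2.527² / (π² × 2.06×10^11) = 9.451×10^-7 m⁴
I_req = 9.451×10^5 mm⁴
Solid circle: I = πd⁴/64  ⇒  d = (64I/π)^(1/4) = (64×9.451×10^5/π)^(1/4) = 66.2 mm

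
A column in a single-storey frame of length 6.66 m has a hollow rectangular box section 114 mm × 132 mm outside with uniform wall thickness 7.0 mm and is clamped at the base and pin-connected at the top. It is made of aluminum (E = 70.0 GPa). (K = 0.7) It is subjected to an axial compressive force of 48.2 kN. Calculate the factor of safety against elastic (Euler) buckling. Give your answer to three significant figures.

n ≈ 4.26

Inner dimensions: h_i = 132 − 2×7.0 = 118.0 mm, b_i = 114 − 2×7.0 = 100.0 mm
Weak-axis I_min = (h_o·b_o³ − h_i·b_i³)/12 with b_o = 114, b_i = 100.0 mm (shorter outer/inner sides).
I_min = (132×114³ − 118.0×100.0³)/12 = 6.464×10^6 mm⁴
I = 6.464×10^6 mm⁴ = 6.464×10^-6 m⁴
Effective length L_e = K·L = 0.7 × 6.66 = 4.662 m
P_cr = π²EI / L_e² = π² × 70.0×10⁹ × 6.464×10^-6 / 4.662² = 2.055×10^5 N
Factor of safety n = P_cr / P = 205.46 / 48.2 = 4.26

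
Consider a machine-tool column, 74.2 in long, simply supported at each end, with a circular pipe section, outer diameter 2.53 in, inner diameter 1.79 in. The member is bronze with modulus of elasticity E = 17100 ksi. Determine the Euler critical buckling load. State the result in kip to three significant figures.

P_cr ≈ 46.2 kip

d_o = 2.53 in, d_i = 1.79 in
I = π(d_o⁴ − d_i⁴)/64 = π(2.53⁴ − 1.790⁴)/64 = 1.507 in⁴
Effective length L_e = K·L = 1 × 74.2 = 74.20 in
P_cr = π²EI / L_e² = π² × 17100×10³ × 1.507 / 74.20² = 4.620×10^4 lb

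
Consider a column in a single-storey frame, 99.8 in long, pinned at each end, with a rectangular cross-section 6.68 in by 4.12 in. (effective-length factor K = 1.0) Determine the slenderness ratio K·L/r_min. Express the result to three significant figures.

For a rectangle r_min = b/√12 = 4.12/√12 = 1.189 in
L_e = K·L = 1 × 99.8 = 99.80 in
λ = L_e / r_min = 99.800 / 1.189 = 83.9

λ ≈ 83.9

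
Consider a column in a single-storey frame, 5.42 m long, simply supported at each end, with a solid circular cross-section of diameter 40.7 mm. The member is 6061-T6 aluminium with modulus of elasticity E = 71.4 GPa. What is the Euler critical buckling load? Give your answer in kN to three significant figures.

P_cr ≈ 3.23 kN

I = πd⁴/64 = π×40.7⁴/64 = 1.347×10^5 mm⁴
I = 1.347×10^5 mm⁴ = 1.347×10^-7 m⁴
Effective length L_e = K·L = 1 × 5.42 = 5.420 m
P_cr = π²EI / L_e² = π² × 71.4×10⁹ × 1.347×10^-7 / 5.420² = 3.231×10^3 N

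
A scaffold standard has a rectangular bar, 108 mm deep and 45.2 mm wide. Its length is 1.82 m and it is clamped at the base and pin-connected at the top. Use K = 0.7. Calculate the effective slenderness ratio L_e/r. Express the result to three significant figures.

Buckling occurs about the weak axis: I_min = h·b³/12 with b = 45.2 mm (the shorter side).
I_min = 108×45.2³/12 = 8.311×10^5 mm⁴
A = 4.882×10^3 mm²;  r_min = √(I/A) = √(8.311×10^5/4.882×10^3) = 13.05 mm
L_e = K·L = 0.7 × 1.82 m = 1.274 m = 1274.0 mm
λ = L_e / r_min = 1274.0 / 13.05 = 97.6

λ ≈ 97.6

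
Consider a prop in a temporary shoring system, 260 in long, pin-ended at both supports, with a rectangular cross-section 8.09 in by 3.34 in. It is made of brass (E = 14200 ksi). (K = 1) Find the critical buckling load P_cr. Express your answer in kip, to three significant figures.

Buckling occurs about the weak axis: I_min = h·b³/12 with b = 3.34 in (the shorter side).
I_min = 8.09×3.34³/12 = 25.12 in⁴
Effective length L_e = K·L = 1 × 260 = 260.0 in
P_cr = π²EI / L_e² = π² × 14200×10³ × 25.12 / 260.0² = 5.208×10^4 lb

P_cr ≈ 52.1 kip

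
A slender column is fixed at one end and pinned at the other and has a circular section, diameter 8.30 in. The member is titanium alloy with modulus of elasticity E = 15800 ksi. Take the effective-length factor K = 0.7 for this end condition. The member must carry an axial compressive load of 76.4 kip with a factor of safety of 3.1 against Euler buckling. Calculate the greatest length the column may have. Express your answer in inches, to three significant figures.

I = πd⁴/64 = π×8.30⁴/64 = 233.0 in⁴
Required critical load P_cr = n·P = 3.1 × 76.4 = 236.8 kip = 2.368×10^5 lb
From P_cr = π²EI/(K·L)²:  L = (1/K)·√(π²EI/P_cr) = (1/0.7)·√(π²×1.58×10^7×233.0/2.368×10^5)
L = 559 in

L_max ≈ 559 in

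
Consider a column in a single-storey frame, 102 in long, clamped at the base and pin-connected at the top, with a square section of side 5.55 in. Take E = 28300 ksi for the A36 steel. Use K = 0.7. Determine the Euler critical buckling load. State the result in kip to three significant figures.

I = a⁴/12 = 5.55⁴/12 = 79.07 in⁴
Effective length L_e = K·L = 0.7 × 102 = 71.40 in
P_cr = π²EI / L_e² = π² × 28300×10³ × 79.07 / 71.40² = 4.332×10^6 lb

P_cr ≈ 4330 kip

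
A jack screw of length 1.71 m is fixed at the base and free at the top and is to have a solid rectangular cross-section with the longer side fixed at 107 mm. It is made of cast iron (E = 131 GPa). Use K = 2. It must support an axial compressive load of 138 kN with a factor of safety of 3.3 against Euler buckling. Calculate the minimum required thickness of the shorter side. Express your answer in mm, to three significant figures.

Required P_cr = n·P = 3.3 × 138 = 455.4 kN
L_e = K·L = 2 × 1.71 = 3.420 m
Required I = P_cr·L_e²/(π²E) = 4.554×10^5 × 3.420² / (π² × 1.31×10^11) = 4.120×10^-6 m⁴
I_req = 4.120×10^6 mm⁴
Rectangle, weak axis: I_min = h·b³/12 with h = 107 mm fixed  ⇒  b = (12I/h)^(1/3) = 77.3 mm

b ≈ 77.3 mm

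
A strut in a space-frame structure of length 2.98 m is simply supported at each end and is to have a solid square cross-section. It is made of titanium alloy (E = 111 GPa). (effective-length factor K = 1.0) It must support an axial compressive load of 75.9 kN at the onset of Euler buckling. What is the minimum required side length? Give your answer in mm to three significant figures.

a ≈ 52.1 mm

L_e = K·L = 1 × 2.98 = 2.980 m
Required I = P_cr·L_e²/(π²E) = 7.590×10^4 × 2.980² / (π² × 1.11×10^11) = 6.152×10^-7 m⁴
I_req = 6.152×10^5 mm⁴
Solid square: I = a⁴/12  ⇒  a = (12I)^(1/4) = (12×6.152×10^5)^(1/4) = 52.1 mm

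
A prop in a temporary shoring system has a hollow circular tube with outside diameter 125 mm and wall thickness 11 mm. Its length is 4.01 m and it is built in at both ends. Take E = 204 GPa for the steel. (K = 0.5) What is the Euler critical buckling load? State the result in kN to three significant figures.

Inner diameter d_i = 125 − 2×11 = 103.0 mm
I = π(d_o⁴ − d_i⁴)/64 = π(125⁴ − 103.0⁴)/64 = 6.459×10^6 mm⁴
I = 6.459×10^6 mm⁴ = 6.459×10^-6 m⁴
Effective length L_e = K·L = 0.5 × 4.01 = 2.005 m
P_cr = π²EI / L_e² = π² × 204×10⁹ × 6.459×10^-6 / 2.005² = 3.235×10^6 N

P_cr ≈ 3240 kN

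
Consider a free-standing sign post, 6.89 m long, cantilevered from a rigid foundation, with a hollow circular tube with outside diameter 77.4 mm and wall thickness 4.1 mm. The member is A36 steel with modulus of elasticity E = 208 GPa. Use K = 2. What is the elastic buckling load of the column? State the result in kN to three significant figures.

P_cr ≈ 6.88 kN

Inner diameter d_i = 77.4 − 2×4.1 = 69.20 mm
I = π(d_o⁴ − d_i⁴)/64 = π(77.4⁴ − 69.20⁴)/64 = 6.361×10^5 mm⁴
I = 6.361×10^5 mm⁴ = 6.361×10^-7 m⁴
Effective length L_e = K·L = 2 × 6.89 = 13.78 m
P_cr = π²EI / L_e² = π² × 208×10⁹ × 6.361×10^-7 / 13.78² = 6.877×10^3 N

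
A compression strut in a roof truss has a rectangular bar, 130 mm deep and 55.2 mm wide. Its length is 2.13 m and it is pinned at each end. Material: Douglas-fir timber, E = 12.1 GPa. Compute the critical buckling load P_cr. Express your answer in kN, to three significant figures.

Buckling occurs about the weak axis: I_min = h·b³/12 with b = 55.2 mm (the shorter side).
I_min = 130×55.2³/12 = 1.822×10^6 mm⁴
I = 1.822×10^6 mm⁴ = 1.822×10^-6 m⁴
Effective length L_e = K·L = 1 × 2.13 = 2.130 m
P_cr = π²EI / L_e² = π² × 12.1×10⁹ × 1.822×10^-6 / 2.130² = 4.796×10^4 N

P_cr ≈ 48.0 kN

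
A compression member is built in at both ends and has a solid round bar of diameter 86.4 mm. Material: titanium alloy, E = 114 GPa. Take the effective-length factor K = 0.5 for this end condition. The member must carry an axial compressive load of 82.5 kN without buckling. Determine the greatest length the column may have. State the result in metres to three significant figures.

L_max ≈ 12.2 m

I = πd⁴/64 = π×86.4⁴/64 = 2.735×10^6 mm⁴
I = 2.735×10^-6 m⁴
At the buckling limit P_cr = P = 8.250×10^4 N
From P_cr = π²EI/(K·L)²:  L = (1/K)·√(π²EI/P_cr) = (1/0.5)·√(π²×1.14×10^11×2.735×10^-6/8.250×10^4)
L = 12.2 m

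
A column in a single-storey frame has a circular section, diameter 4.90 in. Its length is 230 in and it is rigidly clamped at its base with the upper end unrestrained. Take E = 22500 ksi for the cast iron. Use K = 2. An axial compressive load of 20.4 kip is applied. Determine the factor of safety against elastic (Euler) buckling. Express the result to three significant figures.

n ≈ 1.46

I = πd⁴/64 = π×4.90⁴/64 = 28.30 in⁴
Effective length L_e = K·L = 2 × 230 = 460.0 in
P_cr = π²EI / L_e² = π² × 22500×10³ × 28.30 / 460.0² = 2.970×10^4 lb
Factor of safety n = P_cr / P = 29.698 / 20.4 = 1.46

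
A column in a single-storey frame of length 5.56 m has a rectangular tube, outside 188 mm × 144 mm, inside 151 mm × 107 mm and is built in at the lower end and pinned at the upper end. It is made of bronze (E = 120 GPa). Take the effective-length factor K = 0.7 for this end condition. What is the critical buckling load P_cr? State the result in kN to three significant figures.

Weak-axis I_min = (h_o·b_o³ − h_i·b_i³)/12 with b_o = 144, b_i = 107.0 mm (shorter outer/inner sides).
I_min = (188×144³ − 151.0×107.0³)/12 = 3.137×10^7 mm⁴
I = 3.137×10^7 mm⁴ = 3.137×10^-5 m⁴
Effective length L_e = K·L = 0.7 × 5.56 = 3.892 m
P_cr = π²EI / L_e² = π² × 120×10⁹ × 3.137×10^-5 / 3.892² = 2.452×10^6 N

P_cr ≈ 2450 kN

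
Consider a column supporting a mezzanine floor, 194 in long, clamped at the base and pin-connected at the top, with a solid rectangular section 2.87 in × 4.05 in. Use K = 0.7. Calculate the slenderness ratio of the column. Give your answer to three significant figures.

Buckling occurs about the weak axis: I_min = h·b³/12 with b = 2.87 in (the shorter side).
I_min = 4.05×2.87³/12 = 7.978 in⁴
A = 11.62 in²;  r_min = √(I/A) = √(7.978/11.62) = 0.8285 in
L_e = K·L = 0.7 × 194 = 135.8 in
λ = L_e / r_min = 135.80 / 0.8285 = 164

λ ≈ 164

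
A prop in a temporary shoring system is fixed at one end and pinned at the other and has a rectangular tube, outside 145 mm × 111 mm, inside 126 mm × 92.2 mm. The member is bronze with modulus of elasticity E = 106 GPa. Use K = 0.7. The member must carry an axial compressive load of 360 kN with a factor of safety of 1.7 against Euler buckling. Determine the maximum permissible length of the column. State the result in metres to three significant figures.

Weak-axis I_min = (h_o·b_o³ − h_i·b_i³)/12 with b_o = 111, b_i = 92.20 mm (shorter outer/inner sides).
I_min = (145×111³ − 126.0×92.20³)/12 = 8.296×10^6 mm⁴
I = 8.296×10^-6 m⁴
Required critical load P_cr = n·P = 1.7 × 360 = 612.0 kN = 6.120×10^5 N
From P_cr = π²EI/(K·L)²:  L = (1/K)·√(π²EI/P_cr) = (1/0.7)·√(π²×1.06×10^11×8.296×10^-6/6.120×10^5)
L = 5.38 m

L_max ≈ 5.38 m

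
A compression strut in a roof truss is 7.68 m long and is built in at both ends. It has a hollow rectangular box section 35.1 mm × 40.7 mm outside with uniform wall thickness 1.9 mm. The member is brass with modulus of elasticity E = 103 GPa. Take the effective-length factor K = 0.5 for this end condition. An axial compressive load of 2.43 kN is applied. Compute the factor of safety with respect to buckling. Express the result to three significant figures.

Inner dimensions: h_i = 40.7 − 2×1.9 = 36.90 mm, b_i = 35.1 − 2×1.9 = 31.30 mm
Weak-axis I_min = (h_o·b_o³ − h_i·b_i³)/12 with b_o = 35.1, b_i = 31.30 mm (shorter outer/inner sides).
I_min = (40.7×35.1³ − 36.90×31.30³)/12 = 5.237×10^4 mm⁴
I = 5.237×10^4 mm⁴ = 5.237×10^-8 m⁴
Effective length L_e = K·L = 0.5 × 7.68 = 3.840 m
P_cr = π²EI / L_e² = π² × 103×10⁹ × 5.237×10^-8 / 3.840² = 3.611×10^3 N
Factor of safety n = P_cr / P = 3.6108 / 2.43 = 1.49

n ≈ 1.49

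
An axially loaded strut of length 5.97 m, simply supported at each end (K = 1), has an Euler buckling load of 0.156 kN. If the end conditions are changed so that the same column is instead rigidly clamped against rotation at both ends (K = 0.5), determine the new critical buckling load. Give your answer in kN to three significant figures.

P_cr ∝ 1/K², so P_cr,new = P_cr,old × (K_old/K_new)² = 0.156 × (1/0.5)²
= 0.156 × 4.000 = 0.624 kN

P_cr ≈ 0.624 kN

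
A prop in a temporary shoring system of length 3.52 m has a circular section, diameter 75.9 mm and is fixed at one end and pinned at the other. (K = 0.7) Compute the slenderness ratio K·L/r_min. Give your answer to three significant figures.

For a solid circle r = d/4 = 75.9/4 = 18.98 mm
L_e = K·L = 0.7 × 3.52 m = 2.464 m = 2464.0 mm
λ = L_e / r_min = 2464.0 / 18.98 = 130

λ ≈ 130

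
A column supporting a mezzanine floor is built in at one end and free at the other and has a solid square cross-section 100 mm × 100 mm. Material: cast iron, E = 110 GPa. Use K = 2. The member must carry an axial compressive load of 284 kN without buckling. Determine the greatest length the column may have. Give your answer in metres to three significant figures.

L_max ≈ 2.82 m

I = a⁴/12 = 100⁴/12 = 8.333×10^6 mm⁴
I = 8.333×10^-6 m⁴
At the buckling limit P_cr = P = 2.840×10^5 N
From P_cr = π²EI/(K·L)²:  L = (1/K)·√(π²EI/P_cr) = (1/2)·√(π²×1.10×10^11×8.333×10^-6/2.840×10^5)
L = 2.82 m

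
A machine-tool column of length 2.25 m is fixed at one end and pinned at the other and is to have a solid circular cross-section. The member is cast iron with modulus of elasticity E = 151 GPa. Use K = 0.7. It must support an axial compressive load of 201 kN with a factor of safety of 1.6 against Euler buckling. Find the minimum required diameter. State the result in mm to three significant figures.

Required P_cr = n·P = 1.6 × 201 = 321.6 kN
L_e = K·L = 0.7 × 2.25 = 1.575 m
Required I = P_cr·L_e²/(π²E) = 3.216×10^5 × 1.575² / (π² × 1.51×10^11) = 5.353×10^-7 m⁴
I_req = 5.353×10^5 mm⁴
Solid circle: I = πd⁴/64  ⇒  d = (64I/π)^(1/4) = (64×5.353×10^5/π)^(1/4) = 57.5 mm

d ≈ 57.5 mm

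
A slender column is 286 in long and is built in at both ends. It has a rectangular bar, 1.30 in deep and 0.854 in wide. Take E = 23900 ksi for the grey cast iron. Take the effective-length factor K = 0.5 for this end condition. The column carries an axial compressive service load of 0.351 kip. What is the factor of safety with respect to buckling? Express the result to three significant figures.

Buckling occurs about the weak axis: I_min = h·b³/12 with b = 0.854 in (the shorter side).
I_min = 1.30×0.854³/12 = 6.747×10^-2 in⁴
Effective length L_e = K·L = 0.5 × 286 = 143.0 in
P_cr = π²EI / L_e² = π² × 23900×10³ × 6.747×10^-2 / 143.0² = 778.3 lb
Factor of safety n = P_cr / P = 0.77833 / 0.351 = 2.22

n ≈ 2.22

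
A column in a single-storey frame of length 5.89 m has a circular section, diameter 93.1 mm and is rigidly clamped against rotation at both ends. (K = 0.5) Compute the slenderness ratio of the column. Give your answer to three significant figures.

λ ≈ 127

For a solid circle r = d/4 = 93.1/4 = 23.28 mm
L_e = K·L = 0.5 × 5.89 m = 2.945 m = 2945.0 mm
λ = L_e / r_min = 2945.0 / 23.28 = 127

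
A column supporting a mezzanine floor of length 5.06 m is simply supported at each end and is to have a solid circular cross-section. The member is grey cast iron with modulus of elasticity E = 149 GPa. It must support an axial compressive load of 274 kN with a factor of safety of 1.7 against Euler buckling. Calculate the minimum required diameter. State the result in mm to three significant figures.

Required P_cr = n·P = 1.7 × 274 = 465.8 kN
L_e = K·L = 1 × 5.06 = 5.060 m
Required I = P_cr·L_e²/(π²E) = 4.658×10^5 × 5.060² / (π² × 1.49×10^11) = 8.110×10^-6 m⁴
I_req = 8.110×10^6 mm⁴
Solid circle: I = πd⁴/64  ⇒  d = (64I/π)^(1/4) = (64×8.110×10^6/π)^(1/4) = 113 mm

d ≈ 113 mm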